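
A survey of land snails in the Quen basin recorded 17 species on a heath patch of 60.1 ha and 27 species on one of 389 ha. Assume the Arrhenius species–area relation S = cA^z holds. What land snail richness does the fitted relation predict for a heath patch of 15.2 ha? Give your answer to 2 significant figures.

12

z = ln(27/17) / ln(389/60.1) = 0.4626 / 1.8676 = 0.2477
c = 17 / 60.1^0.2477 = 17 / 2.758 = 6.163
S₃ = 6.163 × 15.2^0.2477 = 6.163 × 1.962 ≈ 12.09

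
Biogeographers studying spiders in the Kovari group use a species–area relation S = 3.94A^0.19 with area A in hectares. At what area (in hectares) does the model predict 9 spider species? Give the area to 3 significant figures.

9 = 3.94 × A^0.19  ⇒  A^0.19 = 9/3.94 = 2.284
ln A = ln(2.284) / 0.19 = 0.8260 / 0.19 = 4.3476
A = e^4.3476 ≈ 77.29 hectares

77.3 hectares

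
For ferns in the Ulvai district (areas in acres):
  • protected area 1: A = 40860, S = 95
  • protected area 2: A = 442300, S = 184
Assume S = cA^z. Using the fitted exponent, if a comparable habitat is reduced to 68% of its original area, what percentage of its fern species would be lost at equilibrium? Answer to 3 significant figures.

10.2%

z = ln(184/95) / ln(442300/40860) = 0.6611 / 2.3818 = 0.2775
S_new/S_old = (A_new/A_old)^z = 0.68^0.2775 = exp(0.2775 × -0.3857) = 0.8985
Fraction lost = 1 − 0.8985 = 0.1015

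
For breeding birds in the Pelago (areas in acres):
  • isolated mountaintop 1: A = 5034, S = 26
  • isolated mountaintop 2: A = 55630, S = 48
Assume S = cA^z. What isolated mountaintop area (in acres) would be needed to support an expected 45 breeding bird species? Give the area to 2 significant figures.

43000 acres

z = ln(48/26) / ln(55630/5034) = 0.6131 / 2.4025 = 0.2552
c = 26 / 5034^0.2552 = 26 / 8.804 = 2.953
A = (45/2.953)^(1/0.2552) ⇒ ln A = ln(15.24)/0.2552 = 10.6736
A = e^10.6736 ≈ 43199 acres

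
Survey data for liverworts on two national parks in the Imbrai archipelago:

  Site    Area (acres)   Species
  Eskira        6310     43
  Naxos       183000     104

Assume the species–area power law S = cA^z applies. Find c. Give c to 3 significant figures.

4.33

z = ln(S₂/S₁) / ln(A₂/A₁) = ln(104/43) / ln(183000/6310) = 0.8832 / 3.3674 = 0.2623
c = S₁ / A₁^z = 43 / 6310^0.2623 = 43 / 9.924 = 4.333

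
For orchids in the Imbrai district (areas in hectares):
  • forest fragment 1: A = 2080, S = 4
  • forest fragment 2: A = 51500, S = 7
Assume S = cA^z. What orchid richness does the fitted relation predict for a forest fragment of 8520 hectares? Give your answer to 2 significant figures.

5.1

z = ln(7/4) / ln(51500/2080) = 0.5596 / 3.2092 = 0.1744
c = 4 / 2080^0.1744 = 4 / 3.79 = 1.056
S₃ = 1.056 × 8520^0.1744 = 1.056 × 4.846 ≈ 5.115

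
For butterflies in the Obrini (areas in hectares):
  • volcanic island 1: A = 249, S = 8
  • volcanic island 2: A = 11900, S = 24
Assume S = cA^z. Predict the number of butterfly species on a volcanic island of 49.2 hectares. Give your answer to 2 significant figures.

5.0

z = ln(24/8) / ln(11900/249) = 1.0986 / 3.8668 = 0.2841
c = 8 / 249^0.2841 = 8 / 4.795 = 1.668
S₃ = 1.668 × 49.2^0.2841 = 1.668 × 3.025 ≈ 5.047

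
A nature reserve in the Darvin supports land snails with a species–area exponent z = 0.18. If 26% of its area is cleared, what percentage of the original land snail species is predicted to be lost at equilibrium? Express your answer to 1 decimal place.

5.3%

S_new/S_old = (A_new/A_old)^z = 0.74^0.18
= exp(0.18 × ln 0.74) = exp(0.18 × -0.3011) = exp(-0.0542) ≈ 0.9472
Fraction lost = 1 − 0.9472 = 0.05276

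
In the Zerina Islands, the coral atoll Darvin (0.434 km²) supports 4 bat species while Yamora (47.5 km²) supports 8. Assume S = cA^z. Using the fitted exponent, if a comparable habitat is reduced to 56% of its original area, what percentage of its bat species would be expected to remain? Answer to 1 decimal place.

z = ln(8/4) / ln(47.5/0.434) = 0.6931 / 4.6954 = 0.1476
S_new/S_old = (A_new/A_old)^z = 0.56^0.1476 = exp(0.1476 × -0.5798) = 0.918

91.8%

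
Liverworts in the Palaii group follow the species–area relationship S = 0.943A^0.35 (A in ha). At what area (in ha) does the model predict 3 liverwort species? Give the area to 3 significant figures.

3 = 0.943 × A^0.35  ⇒  A^0.35 = 3/0.943 = 3.181
ln A = ln(3.181) / 0.35 = 1.1573 / 0.35 = 3.3066
A = e^3.3066 ≈ 27.29 ha

27.3 ha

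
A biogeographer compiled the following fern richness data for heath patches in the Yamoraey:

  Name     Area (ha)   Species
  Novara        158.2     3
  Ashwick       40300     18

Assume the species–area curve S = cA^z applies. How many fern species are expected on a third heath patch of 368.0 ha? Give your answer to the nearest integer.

4

z = ln(18/3) / ln(40300/158.2) = 1.7918 / 5.5402 = 0.3234
c = 3 / 158.2^0.3234 = 3 / 5.143 = 0.5833
S₃ = 0.5833 × 368^0.3234 = 0.5833 × 6.758 ≈ 3.942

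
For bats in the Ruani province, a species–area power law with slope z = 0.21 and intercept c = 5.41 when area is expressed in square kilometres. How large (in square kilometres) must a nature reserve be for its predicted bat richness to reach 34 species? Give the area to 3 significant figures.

6330 square kilometres

34 = 5.41 × A^0.21  ⇒  A^0.21 = 34/5.41 = 6.285
ln A = ln(6.285) / 0.21 = 1.8381 / 0.21 = 8.7529
A = e^8.7529 ≈ 6329 square kilometres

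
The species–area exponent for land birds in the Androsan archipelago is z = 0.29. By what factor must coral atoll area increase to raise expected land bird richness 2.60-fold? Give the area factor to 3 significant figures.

27.0

(A₂/A₁)^0.29 = 2.6, so A₂/A₁ = 2.6^(1/0.29) = 2.6^3.448
ln(A₂/A₁) = ln 2.6 / 0.29 = 0.9555 / 0.29 = 3.2949
A₂/A₁ = e^3.2949 ≈ 26.97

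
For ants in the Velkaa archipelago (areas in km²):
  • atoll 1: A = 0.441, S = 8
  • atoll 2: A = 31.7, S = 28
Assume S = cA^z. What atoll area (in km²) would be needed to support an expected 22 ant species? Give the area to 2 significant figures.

z = ln(28/8) / ln(31.7/0.441) = 1.2528 / 4.2750 = 0.2930
c = 8 / 0.441^0.2930 = 8 / 0.7867 = 10.17
A = (22/10.17)^(1/0.2930) ⇒ ln A = ln(2.163)/0.2930 = 2.6334
A = e^2.6334 ≈ 13.92 km²

14 km²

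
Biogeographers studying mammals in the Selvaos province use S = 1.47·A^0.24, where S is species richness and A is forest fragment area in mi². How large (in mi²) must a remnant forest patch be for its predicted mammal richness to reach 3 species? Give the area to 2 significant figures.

3 = 1.47 × A^0.24  ⇒  A^0.24 = 3/1.47 = 2.041
ln A = ln(2.041) / 0.24 = 0.7133 / 0.24 = 2.9723
A = e^2.9723 ≈ 19.54 mi²

20 mi²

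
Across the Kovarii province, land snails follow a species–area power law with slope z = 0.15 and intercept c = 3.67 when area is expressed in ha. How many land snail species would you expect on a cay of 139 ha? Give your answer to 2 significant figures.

S = 3.67 × 139^0.15 = 3.67 × 2.096 ≈ 7.693

7.7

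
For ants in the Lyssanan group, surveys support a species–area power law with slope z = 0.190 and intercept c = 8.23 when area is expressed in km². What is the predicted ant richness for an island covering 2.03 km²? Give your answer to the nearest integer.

9 species

S = 8.23 × 2.03^0.19
ln S = ln 8.23 + 0.19 × ln 2.03 = 2.1078 + 0.19 × 0.7080 = 2.2423
S = e^2.2423 ≈ 9.415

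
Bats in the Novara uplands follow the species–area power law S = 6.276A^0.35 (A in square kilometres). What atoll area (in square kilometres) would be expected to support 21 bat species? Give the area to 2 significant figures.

32 square kilometres

21 = 6.276 × A^0.35  ⇒  A^0.35 = 21/6.276 = 3.346
ln A = ln(3.346) / 0.35 = 1.2078 / 0.35 = 3.4508
A = e^3.4508 ≈ 31.53 square kilometres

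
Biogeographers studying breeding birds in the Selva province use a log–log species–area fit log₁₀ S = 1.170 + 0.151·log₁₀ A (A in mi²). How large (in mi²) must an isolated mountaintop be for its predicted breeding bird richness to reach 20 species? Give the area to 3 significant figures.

7.37 mi²

20 = 14.79 × A^0.151  ⇒  A^0.151 = 20/14.79 = 1.352
ln A = ln(1.352) / 0.151 = 0.3017 / 0.151 = 1.9981
A = e^1.9981 ≈ 7.375 mi²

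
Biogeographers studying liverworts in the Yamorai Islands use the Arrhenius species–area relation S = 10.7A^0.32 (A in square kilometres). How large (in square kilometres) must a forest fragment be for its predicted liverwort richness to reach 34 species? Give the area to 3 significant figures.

34 = 10.7 × A^0.32  ⇒  A^0.32 = 34/10.7 = 3.178
ln A = ln(3.178) / 0.32 = 1.1561 / 0.32 = 3.6129
A = e^3.6129 ≈ 37.07 square kilometres

37.1 square kilometres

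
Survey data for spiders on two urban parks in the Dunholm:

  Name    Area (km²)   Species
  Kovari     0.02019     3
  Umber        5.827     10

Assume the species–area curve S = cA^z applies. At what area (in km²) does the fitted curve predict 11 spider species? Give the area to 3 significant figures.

9.12 km²

z = ln(10/3) / ln(5.827/0.02019) = 1.2040 / 5.6651 = 0.2125
c = 3 / 0.02019^0.2125 = 3 / 0.4363 = 6.876
A = (11/6.876)^(1/0.2125) ⇒ ln A = ln(1.6)/0.2125 = 2.2110
A = e^2.2110 ≈ 9.125 km²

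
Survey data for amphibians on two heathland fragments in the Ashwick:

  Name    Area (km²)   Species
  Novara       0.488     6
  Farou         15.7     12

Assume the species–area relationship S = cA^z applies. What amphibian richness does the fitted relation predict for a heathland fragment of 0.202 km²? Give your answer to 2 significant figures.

5.0

z = ln(12/6) / ln(15.7/0.488) = 0.6931 / 3.4711 = 0.1997
c = 6 / 0.488^0.1997 = 6 / 0.8665 = 6.924
S₃ = 6.924 × 0.202^0.1997 = 6.924 × 0.7266 ≈ 5.031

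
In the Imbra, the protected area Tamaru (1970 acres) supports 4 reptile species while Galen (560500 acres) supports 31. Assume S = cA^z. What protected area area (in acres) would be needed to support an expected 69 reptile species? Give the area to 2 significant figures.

5100000 acres

z = ln(31/4) / ln(560500/1970) = 2.0477 / 5.6508 = 0.3624
c = 4 / 1970^0.3624 = 4 / 15.63 = 0.256
A = (69/0.256)^(1/0.3624) ⇒ ln A = ln(269.5)/0.3624 = 15.4446
A = e^15.4446 ≈ 5099163 acres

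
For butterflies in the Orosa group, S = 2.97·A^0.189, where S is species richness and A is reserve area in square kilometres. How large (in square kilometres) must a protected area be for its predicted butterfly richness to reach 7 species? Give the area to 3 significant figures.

93.3 square kilometres

7 = 2.97 × A^0.189  ⇒  A^0.189 = 7/2.97 = 2.357
ln A = ln(2.357) / 0.189 = 0.8573 / 0.189 = 4.5362
A = e^4.5362 ≈ 93.34 square kilometres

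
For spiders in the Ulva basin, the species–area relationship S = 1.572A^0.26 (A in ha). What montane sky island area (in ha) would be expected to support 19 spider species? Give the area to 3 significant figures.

19 = 1.572 × A^0.26  ⇒  A^0.26 = 19/1.572 = 12.09
ln A = ln(12.09) / 0.26 = 2.4921 / 0.26 = 9.5850
A = e^9.5850 ≈ 14544 ha

14500 ha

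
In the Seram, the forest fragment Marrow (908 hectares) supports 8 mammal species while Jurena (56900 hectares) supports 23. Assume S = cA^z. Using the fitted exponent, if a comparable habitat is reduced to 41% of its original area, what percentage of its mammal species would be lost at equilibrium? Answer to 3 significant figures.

z = ln(23/8) / ln(56900/908) = 1.0561 / 4.1378 = 0.2552
S_new/S_old = (A_new/A_old)^z = 0.41^0.2552 = exp(0.2552 × -0.8916) = 0.7965
Fraction lost = 1 − 0.7965 = 0.2035

20.4%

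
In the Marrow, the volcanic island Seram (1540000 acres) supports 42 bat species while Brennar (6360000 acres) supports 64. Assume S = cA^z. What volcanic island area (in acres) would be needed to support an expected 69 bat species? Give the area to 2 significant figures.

z = ln(64/42) / ln(6360000/1540000) = 0.4212 / 1.4182 = 0.2970
c = 42 / 1540000^0.2970 = 42 / 68.81 = 0.6104
A = (69/0.6104)^(1/0.2970) ⇒ ln A = ln(113)/0.2970 = 15.9188
A = e^15.9188 ≈ 8193239 acres

8200000 acres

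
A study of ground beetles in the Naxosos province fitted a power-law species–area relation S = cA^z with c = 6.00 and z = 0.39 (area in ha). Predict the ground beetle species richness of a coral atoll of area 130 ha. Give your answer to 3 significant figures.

40.0

S = 6 × 130^0.39 = 6 × 6.675 ≈ 40.05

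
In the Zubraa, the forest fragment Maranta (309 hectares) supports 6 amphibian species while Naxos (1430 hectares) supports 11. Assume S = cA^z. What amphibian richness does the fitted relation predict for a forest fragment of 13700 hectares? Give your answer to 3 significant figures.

26.9

z = ln(11/6) / ln(1430/309) = 0.6061 / 1.5321 = 0.3956
c = 6 / 309^0.3956 = 6 / 9.663 = 0.6209
S₃ = 0.6209 × 13700^0.3956 = 0.6209 × 43.31 ≈ 26.89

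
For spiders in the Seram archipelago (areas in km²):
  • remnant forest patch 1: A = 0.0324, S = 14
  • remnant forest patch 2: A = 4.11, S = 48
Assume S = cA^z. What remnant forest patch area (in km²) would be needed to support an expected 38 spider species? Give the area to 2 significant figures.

z = ln(48/14) / ln(4.11/0.0324) = 1.2321 / 4.8430 = 0.2544
c = 14 / 0.0324^0.2544 = 14 / 0.4179 = 33.5
A = (38/33.5)^(1/0.2544) ⇒ ln A = ln(1.134)/0.2544 = 0.4952
A = e^0.4952 ≈ 1.641 km²

1.6 km²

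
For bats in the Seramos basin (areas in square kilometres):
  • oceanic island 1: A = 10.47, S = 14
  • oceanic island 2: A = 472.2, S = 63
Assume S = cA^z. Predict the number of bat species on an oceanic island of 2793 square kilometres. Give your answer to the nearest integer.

z = ln(63/14) / ln(472.2/10.47) = 1.5041 / 3.8089 = 0.3949
c = 14 / 10.47^0.3949 = 14 / 2.528 = 5.538
S₃ = 5.538 × 2793^0.3949 = 5.538 × 22.95 ≈ 127.1

127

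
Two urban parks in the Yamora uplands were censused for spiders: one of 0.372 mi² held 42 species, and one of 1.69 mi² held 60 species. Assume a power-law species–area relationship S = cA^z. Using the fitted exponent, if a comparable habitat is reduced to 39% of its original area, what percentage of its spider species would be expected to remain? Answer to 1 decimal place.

80.1%

z = ln(60/42) / ln(1.69/0.372) = 0.3567 / 1.5136 = 0.2356
S_new/S_old = (A_new/A_old)^z = 0.39^0.2356 = exp(0.2356 × -0.9416) = 0.801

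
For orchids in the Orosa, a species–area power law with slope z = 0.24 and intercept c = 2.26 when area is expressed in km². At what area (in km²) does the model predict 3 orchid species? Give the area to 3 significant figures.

3.26 km²

3 = 2.26 × A^0.24  ⇒  A^0.24 = 3/2.26 = 1.327
ln A = ln(1.327) / 0.24 = 0.2832 / 0.24 = 1.1802
A = e^1.1802 ≈ 3.255 km²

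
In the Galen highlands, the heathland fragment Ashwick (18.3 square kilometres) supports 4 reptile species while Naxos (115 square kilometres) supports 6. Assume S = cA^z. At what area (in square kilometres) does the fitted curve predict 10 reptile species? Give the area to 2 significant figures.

1200 square kilometres

z = ln(6/4) / ln(115/18.3) = 0.4055 / 1.8380 = 0.2206
c = 4 / 18.3^0.2206 = 4 / 1.899 = 2.107
A = (10/2.107)^(1/0.2206) ⇒ ln A = ln(4.747)/0.2206 = 7.0606
A = e^7.0606 ≈ 1165 square kilometres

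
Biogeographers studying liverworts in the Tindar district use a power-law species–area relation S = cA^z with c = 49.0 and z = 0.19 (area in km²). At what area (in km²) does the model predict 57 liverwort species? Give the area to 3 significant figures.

2.22 km²

57 = 49 × A^0.19  ⇒  A^0.19 = 57/49 = 1.163
ln A = ln(1.163) / 0.19 = 0.1512 / 0.19 = 0.7960
A = e^0.7960 ≈ 2.217 km²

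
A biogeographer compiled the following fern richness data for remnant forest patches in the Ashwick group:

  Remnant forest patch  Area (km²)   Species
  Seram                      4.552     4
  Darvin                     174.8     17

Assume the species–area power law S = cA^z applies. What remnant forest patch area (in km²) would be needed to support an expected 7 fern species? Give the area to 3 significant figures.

z = ln(17/4) / ln(174.8/4.552) = 1.4469 / 3.6481 = 0.3966
c = 4 / 4.552^0.3966 = 4 / 1.824 = 2.193
A = (7/2.193)^(1/0.3966) ⇒ ln A = ln(3.192)/0.3966 = 2.9265
A = e^2.9265 ≈ 18.66 km²

18.7 km²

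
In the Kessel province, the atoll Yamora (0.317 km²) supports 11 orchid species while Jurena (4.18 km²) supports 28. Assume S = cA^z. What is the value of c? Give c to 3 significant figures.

z = ln(S₂/S₁) / ln(A₂/A₁) = ln(28/11) / ln(4.18/0.317) = 0.9343 / 2.5792 = 0.3623
c = S₁ / A₁^z = 11 / 0.317^0.3623 = 11 / 0.6596 = 16.68

16.7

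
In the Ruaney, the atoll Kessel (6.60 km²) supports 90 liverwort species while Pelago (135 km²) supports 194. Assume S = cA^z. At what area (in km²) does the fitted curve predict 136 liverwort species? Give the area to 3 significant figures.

33.4 km²

z = ln(194/90) / ln(135/6.6) = 0.7680 / 3.0182 = 0.2545
c = 90 / 6.6^0.2545 = 90 / 1.616 = 55.68
A = (136/55.68)^(1/0.2545) ⇒ ln A = ln(2.443)/0.2545 = 3.5094
A = e^3.5094 ≈ 33.43 km²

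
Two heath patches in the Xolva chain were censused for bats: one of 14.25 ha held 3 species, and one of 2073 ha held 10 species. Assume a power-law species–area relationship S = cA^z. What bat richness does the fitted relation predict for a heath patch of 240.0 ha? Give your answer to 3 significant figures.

5.94

z = ln(10/3) / ln(2073/14.25) = 1.2040 / 4.9800 = 0.2418
c = 3 / 14.25^0.2418 = 3 / 1.901 = 1.578
S₃ = 1.578 × 240^0.2418 = 1.578 × 3.762 ≈ 5.938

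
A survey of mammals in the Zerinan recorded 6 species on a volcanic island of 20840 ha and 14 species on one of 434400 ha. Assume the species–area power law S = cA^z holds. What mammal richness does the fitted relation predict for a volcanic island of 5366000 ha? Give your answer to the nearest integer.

z = ln(14/6) / ln(434400/20840) = 0.8473 / 3.0371 = 0.2790
c = 6 / 20840^0.2790 = 6 / 16.03 = 0.3743
S₃ = 0.3743 × 5366000^0.2790 = 0.3743 × 75.42 ≈ 28.23

28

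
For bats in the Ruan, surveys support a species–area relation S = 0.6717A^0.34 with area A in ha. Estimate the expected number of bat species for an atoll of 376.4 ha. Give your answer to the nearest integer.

5 species

S = 0.6717 × 376.4^0.34
ln S = ln 0.6717 + 0.34 × ln 376.4 = -0.3979 + 0.34 × 5.9307 = 1.6185
S = e^1.6185 ≈ 5.045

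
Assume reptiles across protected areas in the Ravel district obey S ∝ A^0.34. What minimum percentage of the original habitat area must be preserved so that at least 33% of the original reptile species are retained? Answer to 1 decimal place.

Need (A_new/A_old)^0.34 = 0.33, so A_new/A_old = 0.33^(1/0.34) = 0.33^2.941
ln(A_new/A_old) = ln 0.33 / 0.34 = -1.1087 / 0.34 = -3.2608
A_new/A_old = e^-3.2608 ≈ 0.03836

3.8%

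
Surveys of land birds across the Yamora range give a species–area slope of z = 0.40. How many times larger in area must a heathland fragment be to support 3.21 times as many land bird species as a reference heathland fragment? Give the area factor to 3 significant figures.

(A₂/A₁)^0.4 = 3.21, so A₂/A₁ = 3.21^(1/0.4) = 3.21^2.5
ln(A₂/A₁) = ln 3.21 / 0.4 = 1.1663 / 0.4 = 2.9157
A₂/A₁ = e^2.9157 ≈ 18.46

18.5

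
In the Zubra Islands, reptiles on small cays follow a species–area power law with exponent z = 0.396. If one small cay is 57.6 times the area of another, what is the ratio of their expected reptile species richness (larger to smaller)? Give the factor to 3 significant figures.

4.98

S₂/S₁ = (A₂/A₁)^z = 57.6^0.396
ln(S₂/S₁) = 0.396 × ln 57.6 = 0.396 × 4.0535 = 1.6052
S₂/S₁ = e^1.6052 ≈ 4.979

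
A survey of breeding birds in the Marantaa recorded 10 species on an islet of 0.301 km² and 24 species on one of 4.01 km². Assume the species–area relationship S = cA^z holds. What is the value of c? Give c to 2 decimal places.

15.01

z = ln(S₂/S₁) / ln(A₂/A₁) = ln(24/10) / ln(4.01/0.301) = 0.8755 / 2.5894 = 0.3381
c = S₁ / A₁^z = 10 / 0.301^0.3381 = 10 / 0.6664 = 15.01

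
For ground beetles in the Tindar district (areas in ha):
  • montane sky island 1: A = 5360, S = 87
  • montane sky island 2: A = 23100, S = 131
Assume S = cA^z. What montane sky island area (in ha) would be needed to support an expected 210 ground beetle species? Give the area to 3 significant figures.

z = ln(131/87) / ln(23100/5360) = 0.4093 / 1.4609 = 0.2802
c = 87 / 5360^0.2802 = 87 / 11.09 = 7.847
A = (210/7.847)^(1/0.2802) ⇒ ln A = ln(26.76)/0.2802 = 11.7320
A = e^11.7320 ≈ 124488 ha

124000 ha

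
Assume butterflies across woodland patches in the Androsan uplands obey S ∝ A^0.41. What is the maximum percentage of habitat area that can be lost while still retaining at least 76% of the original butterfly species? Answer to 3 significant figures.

Need (A_new/A_old)^0.41 = 0.76, so A_new/A_old = 0.76^(1/0.41) = 0.76^2.439
ln(A_new/A_old) = ln 0.76 / 0.41 = -0.2744 / 0.41 = -0.6694
A_new/A_old = e^-0.6694 ≈ 0.512
Fraction that can be lost = 1 − 0.512 = 0.488

48.8%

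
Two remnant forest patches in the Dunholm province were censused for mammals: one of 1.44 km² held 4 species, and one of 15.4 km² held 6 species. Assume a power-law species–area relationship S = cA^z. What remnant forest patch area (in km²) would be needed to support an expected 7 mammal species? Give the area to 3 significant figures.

z = ln(6/4) / ln(15.4/1.44) = 0.4055 / 2.3697 = 0.1711
c = 4 / 1.44^0.1711 = 4 / 1.064 = 3.758
A = (7/3.758)^(1/0.1711) ⇒ ln A = ln(1.863)/0.1711 = 3.6353
A = e^3.6353 ≈ 37.91 km²

37.9 km²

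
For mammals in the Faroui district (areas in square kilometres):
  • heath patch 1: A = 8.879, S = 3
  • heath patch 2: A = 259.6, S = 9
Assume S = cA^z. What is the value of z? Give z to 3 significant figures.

Taking logs: ln S = ln c + z ln A, so z = (ln S₂ − ln S₁)/(ln A₂ − ln A₁).
z = ln(9/3) / ln(259.6/8.879) = ln(3) / ln(29.24) = 1.0986 / 3.3755 = 0.3255

0.325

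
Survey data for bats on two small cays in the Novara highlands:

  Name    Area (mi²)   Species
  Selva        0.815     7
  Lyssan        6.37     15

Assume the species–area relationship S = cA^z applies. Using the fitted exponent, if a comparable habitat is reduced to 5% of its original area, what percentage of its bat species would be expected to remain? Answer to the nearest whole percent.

z = ln(15/7) / ln(6.37/0.815) = 0.7621 / 2.0562 = 0.3707
S_new/S_old = (A_new/A_old)^z = 0.05^0.3707 = exp(0.3707 × -2.9957) = 0.3294

33%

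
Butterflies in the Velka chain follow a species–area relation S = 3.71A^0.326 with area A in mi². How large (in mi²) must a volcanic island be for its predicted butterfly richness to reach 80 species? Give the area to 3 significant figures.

80 = 3.71 × A^0.326  ⇒  A^0.326 = 80/3.71 = 21.56
ln A = ln(21.56) / 0.326 = 3.0710 / 0.326 = 9.4202
A = e^9.4202 ≈ 12335 mi²

12300 mi²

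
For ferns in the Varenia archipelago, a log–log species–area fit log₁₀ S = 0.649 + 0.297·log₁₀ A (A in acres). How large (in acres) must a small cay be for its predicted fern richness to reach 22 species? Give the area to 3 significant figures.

22 = 4.457 × A^0.297  ⇒  A^0.297 = 22/4.457 = 4.937
ln A = ln(4.937) / 0.297 = 1.5967 / 0.297 = 5.3760
A = e^5.3760 ≈ 216.2 acres

216 acres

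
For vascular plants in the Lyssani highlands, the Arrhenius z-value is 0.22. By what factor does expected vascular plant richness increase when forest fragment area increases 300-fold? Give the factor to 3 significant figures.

3.51

S₂/S₁ = (A₂/A₁)^z = 300^0.22
ln(S₂/S₁) = 0.22 × ln 300 = 0.22 × 5.7038 = 1.2548
S₂/S₁ = e^1.2548 ≈ 3.507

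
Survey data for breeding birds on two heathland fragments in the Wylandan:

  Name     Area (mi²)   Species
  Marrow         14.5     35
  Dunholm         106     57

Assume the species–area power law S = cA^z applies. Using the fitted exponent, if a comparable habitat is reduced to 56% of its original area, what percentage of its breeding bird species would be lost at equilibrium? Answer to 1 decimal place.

13.3%

z = ln(57/35) / ln(106/14.5) = 0.4877 / 1.9893 = 0.2452
S_new/S_old = (A_new/A_old)^z = 0.56^0.2452 = exp(0.2452 × -0.5798) = 0.8675
Fraction lost = 1 − 0.8675 = 0.1325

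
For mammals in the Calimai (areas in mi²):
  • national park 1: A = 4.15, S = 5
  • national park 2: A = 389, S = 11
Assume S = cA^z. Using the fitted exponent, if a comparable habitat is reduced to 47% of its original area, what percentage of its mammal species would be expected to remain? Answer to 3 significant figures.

87.7%

z = ln(11/5) / ln(389/4.15) = 0.7885 / 4.5405 = 0.1737
S_new/S_old = (A_new/A_old)^z = 0.47^0.1737 = exp(0.1737 × -0.7550) = 0.8771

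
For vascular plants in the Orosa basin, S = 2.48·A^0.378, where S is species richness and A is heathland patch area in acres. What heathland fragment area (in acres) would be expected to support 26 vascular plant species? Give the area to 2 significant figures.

500 acres

26 = 2.48 × A^0.378  ⇒  A^0.378 = 26/2.48 = 10.48
ln A = ln(10.48) / 0.378 = 2.3498 / 0.378 = 6.2165
A = e^6.2165 ≈ 500.9 acres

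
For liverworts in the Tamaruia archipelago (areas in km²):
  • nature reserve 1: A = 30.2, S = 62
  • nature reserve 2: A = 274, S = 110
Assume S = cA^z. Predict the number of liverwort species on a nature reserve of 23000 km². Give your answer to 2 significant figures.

z = ln(110/62) / ln(274/30.2) = 0.5733 / 2.2053 = 0.2600
c = 62 / 30.2^0.2600 = 62 / 2.425 = 25.56
S₃ = 25.56 × 23000^0.2600 = 25.56 × 13.61 ≈ 348

350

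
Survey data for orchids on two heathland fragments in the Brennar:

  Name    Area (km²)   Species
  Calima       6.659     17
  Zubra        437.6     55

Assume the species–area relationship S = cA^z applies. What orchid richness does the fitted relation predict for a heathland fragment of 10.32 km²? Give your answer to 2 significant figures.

z = ln(55/17) / ln(437.6/6.659) = 1.1741 / 4.1853 = 0.2805
c = 17 / 6.659^0.2805 = 17 / 1.702 = 9.987
S₃ = 9.987 × 10.32^0.2805 = 9.987 × 1.925 ≈ 19.22

19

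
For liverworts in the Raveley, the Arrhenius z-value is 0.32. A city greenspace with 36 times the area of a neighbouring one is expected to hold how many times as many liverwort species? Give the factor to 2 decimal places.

S₂/S₁ = (A₂/A₁)^z = 36^0.32
ln(S₂/S₁) = 0.32 × ln 36 = 0.32 × 3.5835 = 1.1467
S₂/S₁ = e^1.1467 ≈ 3.148

3.15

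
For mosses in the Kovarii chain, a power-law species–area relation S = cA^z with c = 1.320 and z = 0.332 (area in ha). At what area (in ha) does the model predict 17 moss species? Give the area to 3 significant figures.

17 = 1.32 × A^0.332  ⇒  A^0.332 = 17/1.32 = 12.88
ln A = ln(12.88) / 0.332 = 2.5556 / 0.332 = 7.6975
A = e^7.6975 ≈ 2203 ha

2200 ha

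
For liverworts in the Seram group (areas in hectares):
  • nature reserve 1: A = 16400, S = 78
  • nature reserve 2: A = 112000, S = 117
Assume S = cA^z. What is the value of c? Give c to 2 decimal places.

z = ln(S₂/S₁) / ln(A₂/A₁) = ln(117/78) / ln(112000/16400) = 0.4055 / 1.9212 = 0.2110
c = S₁ / A₁^z = 78 / 16400^0.2110 = 78 / 7.754 = 10.06

10.06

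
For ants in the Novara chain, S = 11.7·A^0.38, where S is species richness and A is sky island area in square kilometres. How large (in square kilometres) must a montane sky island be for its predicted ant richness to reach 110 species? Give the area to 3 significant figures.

364 square kilometres

110 = 11.7 × A^0.38  ⇒  A^0.38 = 110/11.7 = 9.402
ln A = ln(9.402) / 0.38 = 2.2409 / 0.38 = 5.8971
A = e^5.8971 ≈ 364 square kilometres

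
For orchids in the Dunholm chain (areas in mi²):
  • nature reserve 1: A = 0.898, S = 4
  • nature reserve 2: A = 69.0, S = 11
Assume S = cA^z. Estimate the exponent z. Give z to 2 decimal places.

0.23

Taking logs: ln S = ln c + z ln A, so z = (ln S₂ − ln S₁)/(ln A₂ − ln A₁).
z = ln(11/4) / ln(69/0.898) = ln(2.75) / ln(76.84) = 1.0116 / 4.3417 = 0.2330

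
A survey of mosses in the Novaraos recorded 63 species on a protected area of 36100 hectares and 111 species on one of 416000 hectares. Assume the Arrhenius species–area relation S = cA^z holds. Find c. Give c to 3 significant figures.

5.54

z = ln(S₂/S₁) / ln(A₂/A₁) = ln(111/63) / ln(416000/36100) = 0.5664 / 2.4444 = 0.2317
c = S₁ / A₁^z = 63 / 36100^0.2317 = 63 / 11.38 = 5.537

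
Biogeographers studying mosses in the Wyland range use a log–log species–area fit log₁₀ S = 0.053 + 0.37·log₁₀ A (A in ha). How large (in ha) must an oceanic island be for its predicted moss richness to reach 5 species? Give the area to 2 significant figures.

56 ha

5 = 1.13 × A^0.37  ⇒  A^0.37 = 5/1.13 = 4.426
ln A = ln(4.426) / 0.37 = 1.4874 / 0.37 = 4.0200
A = e^4.0200 ≈ 55.7 ha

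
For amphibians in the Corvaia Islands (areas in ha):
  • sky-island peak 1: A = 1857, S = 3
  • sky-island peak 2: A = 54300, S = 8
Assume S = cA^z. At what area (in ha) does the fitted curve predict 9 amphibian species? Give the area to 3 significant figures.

81400 ha

z = ln(8/3) / ln(54300/1857) = 0.9808 / 3.3756 = 0.2906
c = 3 / 1857^0.2906 = 3 / 8.909 = 0.3368
A = (9/0.3368)^(1/0.2906) ⇒ ln A = ln(26.73)/0.2906 = 11.3076
A = e^11.3076 ≈ 81441 ha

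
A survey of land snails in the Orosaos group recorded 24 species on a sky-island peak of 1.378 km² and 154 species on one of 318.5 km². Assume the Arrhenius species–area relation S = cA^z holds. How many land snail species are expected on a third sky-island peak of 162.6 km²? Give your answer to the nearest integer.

z = ln(154/24) / ln(318.5/1.378) = 1.8589 / 5.4430 = 0.3415
c = 24 / 1.378^0.3415 = 24 / 1.116 = 21.51
S₃ = 21.51 × 162.6^0.3415 = 21.51 × 5.69 ≈ 122.4

122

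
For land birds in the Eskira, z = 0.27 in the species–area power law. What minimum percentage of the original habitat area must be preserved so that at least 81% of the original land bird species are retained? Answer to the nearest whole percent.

Need (A_new/A_old)^0.27 = 0.81, so A_new/A_old = 0.81^(1/0.27) = 0.81^3.704
ln(A_new/A_old) = ln 0.81 / 0.27 = -0.2107 / 0.27 = -0.7804
A_new/A_old = e^-0.7804 ≈ 0.4582

46%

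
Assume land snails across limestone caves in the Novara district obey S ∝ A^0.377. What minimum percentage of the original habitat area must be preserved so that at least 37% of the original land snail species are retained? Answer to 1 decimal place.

Need (A_new/A_old)^0.377 = 0.37, so A_new/A_old = 0.37^(1/0.377) = 0.37^2.653
ln(A_new/A_old) = ln 0.37 / 0.377 = -0.9943 / 0.377 = -2.6373
A_new/A_old = e^-2.6373 ≈ 0.07156

7.2%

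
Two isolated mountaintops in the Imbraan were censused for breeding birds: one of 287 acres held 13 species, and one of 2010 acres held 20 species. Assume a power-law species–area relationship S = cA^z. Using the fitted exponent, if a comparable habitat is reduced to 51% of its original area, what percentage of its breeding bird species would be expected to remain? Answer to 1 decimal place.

86.2%

z = ln(20/13) / ln(2010/287) = 0.4308 / 1.9464 = 0.2213
S_new/S_old = (A_new/A_old)^z = 0.51^0.2213 = exp(0.2213 × -0.6733) = 0.8615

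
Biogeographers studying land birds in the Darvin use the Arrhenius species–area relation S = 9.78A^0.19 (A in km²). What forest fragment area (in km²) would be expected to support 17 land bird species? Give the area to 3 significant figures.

17 = 9.78 × A^0.19  ⇒  A^0.19 = 17/9.78 = 1.738
ln A = ln(1.738) / 0.19 = 0.5529 / 0.19 = 2.9099
A = e^2.9099 ≈ 18.35 km²

18.4 km²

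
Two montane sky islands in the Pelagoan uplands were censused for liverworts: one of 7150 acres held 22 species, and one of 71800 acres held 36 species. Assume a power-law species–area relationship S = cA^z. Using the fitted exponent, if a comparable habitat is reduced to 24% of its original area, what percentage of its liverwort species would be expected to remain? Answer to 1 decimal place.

z = ln(36/22) / ln(71800/7150) = 0.4925 / 2.3068 = 0.2135
S_new/S_old = (A_new/A_old)^z = 0.24^0.2135 = exp(0.2135 × -1.4271) = 0.7374

73.7%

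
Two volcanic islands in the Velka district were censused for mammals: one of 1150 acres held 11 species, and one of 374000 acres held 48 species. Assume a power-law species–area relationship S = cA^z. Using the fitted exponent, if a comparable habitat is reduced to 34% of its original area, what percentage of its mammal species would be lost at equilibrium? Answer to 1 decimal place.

24.0%

z = ln(48/11) / ln(374000/1150) = 1.4733 / 5.7845 = 0.2547
S_new/S_old = (A_new/A_old)^z = 0.34^0.2547 = exp(0.2547 × -1.0788) = 0.7597
Fraction lost = 1 − 0.7597 = 0.2403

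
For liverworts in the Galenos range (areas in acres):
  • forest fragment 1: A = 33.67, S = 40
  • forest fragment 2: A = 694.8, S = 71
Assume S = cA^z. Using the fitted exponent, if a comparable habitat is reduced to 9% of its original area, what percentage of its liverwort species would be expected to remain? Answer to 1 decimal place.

z = ln(71/40) / ln(694.8/33.67) = 0.5738 / 3.0270 = 0.1896
S_new/S_old = (A_new/A_old)^z = 0.09^0.1896 = exp(0.1896 × -2.4079) = 0.6335

63.4%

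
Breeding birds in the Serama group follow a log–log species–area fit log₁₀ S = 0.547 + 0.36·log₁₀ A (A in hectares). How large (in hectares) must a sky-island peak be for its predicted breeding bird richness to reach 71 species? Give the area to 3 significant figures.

71 = 3.524 × A^0.36  ⇒  A^0.36 = 71/3.524 = 20.15
ln A = ln(20.15) / 0.36 = 3.0032 / 0.36 = 8.3421
A = e^8.3421 ≈ 4197 hectares

4200 hectares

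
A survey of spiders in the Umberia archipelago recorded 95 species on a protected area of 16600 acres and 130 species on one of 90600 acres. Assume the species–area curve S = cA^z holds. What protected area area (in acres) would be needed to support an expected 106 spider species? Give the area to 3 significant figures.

30000 acres

z = ln(130/95) / ln(90600/16600) = 0.3137 / 1.6971 = 0.1848
c = 95 / 16600^0.1848 = 95 / 6.025 = 15.77
A = (106/15.77)^(1/0.1848) ⇒ ln A = ln(6.723)/0.1848 = 10.3099
A = e^10.3099 ≈ 30030 acres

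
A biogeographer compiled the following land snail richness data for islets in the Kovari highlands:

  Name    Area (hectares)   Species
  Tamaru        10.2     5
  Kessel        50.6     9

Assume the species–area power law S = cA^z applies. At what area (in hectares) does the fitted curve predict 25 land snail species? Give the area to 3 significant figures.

819 hectares

z = ln(9/5) / ln(50.6/10.2) = 0.5878 / 1.6016 = 0.3670
c = 5 / 10.2^0.3670 = 5 / 2.345 = 2.132
A = (25/2.132)^(1/0.3670) ⇒ ln A = ln(11.73)/0.3670 = 6.7077
A = e^6.7077 ≈ 818.7 hectares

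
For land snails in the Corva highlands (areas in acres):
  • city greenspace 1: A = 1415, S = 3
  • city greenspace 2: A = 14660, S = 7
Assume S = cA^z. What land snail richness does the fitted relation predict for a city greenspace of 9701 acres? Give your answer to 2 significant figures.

6.0

z = ln(7/3) / ln(14660/1415) = 0.8473 / 2.3380 = 0.3624
c = 3 / 1415^0.3624 = 3 / 13.86 = 0.2164
S₃ = 0.2164 × 9701^0.3624 = 0.2164 × 27.85 ≈ 6.027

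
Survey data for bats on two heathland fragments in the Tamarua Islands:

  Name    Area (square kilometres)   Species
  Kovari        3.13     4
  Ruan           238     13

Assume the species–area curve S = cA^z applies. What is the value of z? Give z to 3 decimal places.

0.272

Taking logs: ln S = ln c + z ln A, so z = (ln S₂ − ln S₁)/(ln A₂ − ln A₁).
z = ln(13/4) / ln(238/3.13) = ln(3.25) / ln(76.04) = 1.1787 / 4.3312 = 0.2721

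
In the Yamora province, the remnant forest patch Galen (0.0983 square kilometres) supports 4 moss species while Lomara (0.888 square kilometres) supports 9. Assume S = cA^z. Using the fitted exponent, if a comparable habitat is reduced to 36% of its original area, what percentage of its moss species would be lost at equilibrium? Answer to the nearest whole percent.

z = ln(9/4) / ln(0.888/0.0983) = 0.8109 / 2.2009 = 0.3684
S_new/S_old = (A_new/A_old)^z = 0.36^0.3684 = exp(0.3684 × -1.0217) = 0.6863
Fraction lost = 1 − 0.6863 = 0.3137

31%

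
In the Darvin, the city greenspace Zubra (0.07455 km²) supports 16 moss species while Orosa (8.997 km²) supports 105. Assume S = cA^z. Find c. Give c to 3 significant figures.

44.3

z = ln(S₂/S₁) / ln(A₂/A₁) = ln(105/16) / ln(8.997/0.07455) = 1.8814 / 4.7932 = 0.3925
c = S₁ / A₁^z = 16 / 0.07455^0.3925 = 16 / 0.3609 = 44.33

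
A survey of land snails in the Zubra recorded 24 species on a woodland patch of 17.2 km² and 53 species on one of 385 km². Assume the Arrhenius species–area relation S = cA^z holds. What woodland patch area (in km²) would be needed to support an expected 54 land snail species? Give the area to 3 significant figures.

414 km²

z = ln(53/24) / ln(385/17.2) = 0.7922 / 3.1083 = 0.2549
c = 24 / 17.2^0.2549 = 24 / 2.065 = 11.62
A = (54/11.62)^(1/0.2549) ⇒ ln A = ln(4.646)/0.2549 = 6.0266
A = e^6.0266 ≈ 414.3 km²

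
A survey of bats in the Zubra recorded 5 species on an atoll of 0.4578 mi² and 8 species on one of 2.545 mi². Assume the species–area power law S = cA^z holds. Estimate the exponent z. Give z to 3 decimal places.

0.274

Taking logs: ln S = ln c + z ln A, so z = (ln S₂ − ln S₁)/(ln A₂ − ln A₁).
z = ln(8/5) / ln(2.545/0.4578) = ln(1.6) / ln(5.559) = 0.4700 / 1.7155 = 0.2740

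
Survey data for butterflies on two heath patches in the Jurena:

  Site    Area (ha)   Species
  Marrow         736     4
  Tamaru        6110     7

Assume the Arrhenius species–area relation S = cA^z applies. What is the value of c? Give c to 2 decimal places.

z = ln(S₂/S₁) / ln(A₂/A₁) = ln(7/4) / ln(6110/736) = 0.5596 / 2.1165 = 0.2644
c = S₁ / A₁^z = 4 / 736^0.2644 = 4 / 5.728 = 0.6983

0.70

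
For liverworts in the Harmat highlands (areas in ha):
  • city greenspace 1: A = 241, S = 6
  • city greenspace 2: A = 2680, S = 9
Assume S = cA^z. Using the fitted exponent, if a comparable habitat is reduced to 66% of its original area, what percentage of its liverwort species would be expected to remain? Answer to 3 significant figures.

93.2%

z = ln(9/6) / ln(2680/241) = 0.4055 / 2.4088 = 0.1683
S_new/S_old = (A_new/A_old)^z = 0.66^0.1683 = exp(0.1683 × -0.4155) = 0.9324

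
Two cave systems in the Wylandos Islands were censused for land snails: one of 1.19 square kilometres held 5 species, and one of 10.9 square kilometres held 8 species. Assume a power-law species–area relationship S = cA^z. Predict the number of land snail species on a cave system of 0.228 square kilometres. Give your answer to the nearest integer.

z = ln(8/5) / ln(10.9/1.19) = 0.4700 / 2.2148 = 0.2122
c = 5 / 1.19^0.2122 = 5 / 1.038 = 4.819
S₃ = 4.819 × 0.228^0.2122 = 4.819 × 0.7307 ≈ 3.521

4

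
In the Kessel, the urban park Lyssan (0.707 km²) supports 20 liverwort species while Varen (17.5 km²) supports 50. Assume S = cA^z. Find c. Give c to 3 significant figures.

22.1

z = ln(S₂/S₁) / ln(A₂/A₁) = ln(50/20) / ln(17.5/0.707) = 0.9163 / 3.2089 = 0.2855
c = S₁ / A₁^z = 20 / 0.707^0.2855 = 20 / 0.9057 = 22.08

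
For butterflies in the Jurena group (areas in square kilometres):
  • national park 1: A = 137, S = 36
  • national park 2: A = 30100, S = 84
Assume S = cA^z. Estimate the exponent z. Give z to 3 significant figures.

0.157

Taking logs: ln S = ln c + z ln A, so z = (ln S₂ − ln S₁)/(ln A₂ − ln A₁).
z = ln(84/36) / ln(30100/137) = ln(2.333) / ln(219.7) = 0.8473 / 5.3923 = 0.1571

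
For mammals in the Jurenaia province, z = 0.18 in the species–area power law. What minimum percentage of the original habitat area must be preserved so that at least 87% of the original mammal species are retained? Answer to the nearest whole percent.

Need (A_new/A_old)^0.18 = 0.87, so A_new/A_old = 0.87^(1/0.18) = 0.87^5.556
ln(A_new/A_old) = ln 0.87 / 0.18 = -0.1393 / 0.18 = -0.7737
A_new/A_old = e^-0.7737 ≈ 0.4613

46%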